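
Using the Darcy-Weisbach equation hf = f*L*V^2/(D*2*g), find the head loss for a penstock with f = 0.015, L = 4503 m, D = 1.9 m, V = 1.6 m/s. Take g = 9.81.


hf = 0.015 * 4503 * 1.6^2 / (1.9 * 2 * 9.81) = 4.6385 m


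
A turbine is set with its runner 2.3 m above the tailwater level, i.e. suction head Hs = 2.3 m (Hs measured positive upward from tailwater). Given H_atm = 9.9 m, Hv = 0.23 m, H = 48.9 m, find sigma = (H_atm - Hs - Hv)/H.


sigma = (9.9 - 2.3 - 0.23) / 48.9 = 0.1507


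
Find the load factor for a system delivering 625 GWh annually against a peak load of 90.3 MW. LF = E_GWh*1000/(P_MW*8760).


LF = 625 * 1000 / (90.3 * 8760) = 0.7901


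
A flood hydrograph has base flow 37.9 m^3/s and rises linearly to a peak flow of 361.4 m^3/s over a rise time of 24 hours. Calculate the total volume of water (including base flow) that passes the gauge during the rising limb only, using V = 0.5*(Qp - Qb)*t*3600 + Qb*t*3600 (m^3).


V = 0.5*(361.4 - 37.9)*24*3600 + 37.9*24*3600 = 1.7250e+07 m^3


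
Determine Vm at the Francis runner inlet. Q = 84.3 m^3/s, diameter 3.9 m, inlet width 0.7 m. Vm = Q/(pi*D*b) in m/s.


Vm = 84.3 / (pi * 3.9 * 0.7) = 9.8291 m/s


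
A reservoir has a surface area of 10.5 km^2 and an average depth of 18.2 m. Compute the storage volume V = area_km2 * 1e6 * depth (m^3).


V = 10.5 * 1e6 * 18.2 = 1.9110e+08 m^3


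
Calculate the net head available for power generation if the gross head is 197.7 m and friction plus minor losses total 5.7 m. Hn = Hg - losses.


Hn = 197.7 - 5.7 = 192.0000 m


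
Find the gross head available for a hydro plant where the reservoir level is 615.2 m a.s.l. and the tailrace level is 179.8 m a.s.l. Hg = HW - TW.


Hg = 615.2 - 179.8 = 435.4000 m


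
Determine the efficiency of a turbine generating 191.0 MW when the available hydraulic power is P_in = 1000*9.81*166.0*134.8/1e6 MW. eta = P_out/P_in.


P_in = 1000 * 9.81 * 166.0 * 134.8 / 1e6 = 219.5164 MW
eta = 191.0 / 219.5164 = 0.8701


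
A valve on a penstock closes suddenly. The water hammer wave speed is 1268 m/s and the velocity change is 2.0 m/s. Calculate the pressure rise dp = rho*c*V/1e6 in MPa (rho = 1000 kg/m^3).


dp = 1000 * 1268 * 2.0 / 1e6 = 2.5360 MPa


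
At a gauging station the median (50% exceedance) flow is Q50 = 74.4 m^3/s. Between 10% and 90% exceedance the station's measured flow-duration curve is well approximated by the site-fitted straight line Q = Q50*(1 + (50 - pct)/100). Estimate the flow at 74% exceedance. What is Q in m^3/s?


Q = 74.4 * (1 + (50 - 74)/100) = 56.5440 m^3/s


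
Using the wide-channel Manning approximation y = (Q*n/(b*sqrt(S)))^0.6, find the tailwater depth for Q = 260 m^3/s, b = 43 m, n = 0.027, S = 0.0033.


y = (260 * 0.027 / (43 * 0.0033^0.5))^0.6 = 1.8714 m


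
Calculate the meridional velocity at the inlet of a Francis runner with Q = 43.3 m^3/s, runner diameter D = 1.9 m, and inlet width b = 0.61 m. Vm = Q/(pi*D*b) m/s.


Vm = 43.3 / (pi * 1.9 * 0.61) = 11.8920 m/s


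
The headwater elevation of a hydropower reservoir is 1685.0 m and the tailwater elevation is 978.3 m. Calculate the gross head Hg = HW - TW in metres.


Hg = 1685.0 - 978.3 = 706.7000 m


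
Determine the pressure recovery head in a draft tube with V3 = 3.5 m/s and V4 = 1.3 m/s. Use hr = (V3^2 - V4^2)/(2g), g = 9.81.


hr = (3.5^2 - 1.3^2) / (2*9.81) = 0.5382 m


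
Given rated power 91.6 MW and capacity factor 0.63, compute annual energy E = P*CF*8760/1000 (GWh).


E = 91.6 * 0.63 * 8760 / 1000 = 505.5221 GWh


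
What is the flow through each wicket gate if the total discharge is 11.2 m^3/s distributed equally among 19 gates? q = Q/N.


q = 11.2 / 19 = 0.5895 m^3/s


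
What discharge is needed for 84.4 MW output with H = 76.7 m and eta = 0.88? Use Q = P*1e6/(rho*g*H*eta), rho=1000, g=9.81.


Q = 84.4 * 1e6 / (1000 * 9.81 * 76.7 * 0.88) = 127.4663 m^3/s


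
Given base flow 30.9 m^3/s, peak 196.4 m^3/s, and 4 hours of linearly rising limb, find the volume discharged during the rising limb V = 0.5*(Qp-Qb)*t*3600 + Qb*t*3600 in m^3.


V = 0.5*(196.4 - 30.9)*4*3600 + 30.9*4*3600 = 1.6366e+06 m^3


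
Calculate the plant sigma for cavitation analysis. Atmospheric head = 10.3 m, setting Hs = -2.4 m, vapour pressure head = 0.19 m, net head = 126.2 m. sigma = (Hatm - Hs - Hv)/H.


sigma = (10.3 - (-2.4) - 0.19) / 126.2 = 0.0991


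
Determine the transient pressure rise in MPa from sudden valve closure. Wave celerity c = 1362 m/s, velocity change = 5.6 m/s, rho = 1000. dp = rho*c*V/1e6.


dp = 1000 * 1362 * 5.6 / 1e6 = 7.6272 MPa


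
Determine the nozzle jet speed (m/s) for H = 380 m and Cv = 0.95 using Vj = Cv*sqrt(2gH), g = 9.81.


Vj = 0.95 * sqrt(2*9.81*380) = 82.0285 m/s


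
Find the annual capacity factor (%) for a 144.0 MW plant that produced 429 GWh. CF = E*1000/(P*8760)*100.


CF = 429 * 1000 / (144.0 * 8760) * 100 = 34.0088 %


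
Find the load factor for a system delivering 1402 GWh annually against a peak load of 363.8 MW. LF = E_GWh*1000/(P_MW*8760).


LF = 1402 * 1000 / (363.8 * 8760) = 0.4399


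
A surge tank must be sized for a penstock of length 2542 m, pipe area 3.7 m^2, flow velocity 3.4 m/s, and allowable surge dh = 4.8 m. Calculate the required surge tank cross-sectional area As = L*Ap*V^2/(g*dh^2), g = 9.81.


As = 2542 * 3.7 * 3.4^2 / (9.81 * 4.8^2) = 481.0427 m^2


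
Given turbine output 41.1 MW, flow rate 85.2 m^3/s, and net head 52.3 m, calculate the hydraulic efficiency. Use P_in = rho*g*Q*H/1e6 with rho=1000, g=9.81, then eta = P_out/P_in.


P_in = 1000 * 9.81 * 85.2 * 52.3 / 1e6 = 43.7130 MW
eta = 41.1 / 43.7130 = 0.9402


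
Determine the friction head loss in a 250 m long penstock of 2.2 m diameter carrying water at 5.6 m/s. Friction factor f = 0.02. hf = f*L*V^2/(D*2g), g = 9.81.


hf = 0.02 * 250 * 5.6^2 / (2.2 * 2 * 9.81) = 3.6327 m


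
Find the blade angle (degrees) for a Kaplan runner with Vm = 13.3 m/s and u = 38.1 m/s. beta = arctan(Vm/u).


beta = arctan(13.3 / 38.1) = 19.2431 degrees


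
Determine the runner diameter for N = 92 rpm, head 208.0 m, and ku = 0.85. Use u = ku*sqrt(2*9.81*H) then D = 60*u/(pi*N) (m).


u = 0.85 * sqrt(2*9.81*208.0) = 54.3000 m/s
D = 60 * 54.3000 / (pi * 92) = 11.2723 m


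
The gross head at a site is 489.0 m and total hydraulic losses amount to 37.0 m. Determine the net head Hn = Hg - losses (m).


Hn = 489.0 - 37.0 = 452.0000 m


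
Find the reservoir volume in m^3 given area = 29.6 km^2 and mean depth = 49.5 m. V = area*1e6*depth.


V = 29.6 * 1e6 * 49.5 = 1.4652e+09 m^3


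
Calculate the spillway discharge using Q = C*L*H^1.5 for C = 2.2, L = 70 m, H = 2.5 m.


Q = 2.2 * 70 * 2.5^1.5 = 608.7384 m^3/s


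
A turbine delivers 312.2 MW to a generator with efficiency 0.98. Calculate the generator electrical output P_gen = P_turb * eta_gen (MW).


P_gen = 312.2 * 0.98 = 305.9560 MW


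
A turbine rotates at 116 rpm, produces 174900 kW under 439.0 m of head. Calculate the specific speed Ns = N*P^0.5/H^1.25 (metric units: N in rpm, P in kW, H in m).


Ns = 116 * 174900^0.5 / 439.0^1.25 = 24.1419


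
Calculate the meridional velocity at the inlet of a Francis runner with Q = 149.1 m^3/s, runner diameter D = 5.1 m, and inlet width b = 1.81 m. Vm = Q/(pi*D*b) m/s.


Vm = 149.1 / (pi * 5.1 * 1.81) = 5.1414 m/s


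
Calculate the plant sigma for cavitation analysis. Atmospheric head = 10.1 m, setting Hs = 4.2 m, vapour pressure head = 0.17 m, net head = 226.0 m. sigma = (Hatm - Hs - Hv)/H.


sigma = (10.1 - 4.2 - 0.17) / 226.0 = 0.0254


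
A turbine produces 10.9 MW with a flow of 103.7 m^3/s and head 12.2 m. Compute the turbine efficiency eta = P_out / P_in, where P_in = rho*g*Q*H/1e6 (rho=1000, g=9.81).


P_in = 1000 * 9.81 * 103.7 * 12.2 / 1e6 = 12.4110 MW
eta = 10.9 / 12.4110 = 0.8783


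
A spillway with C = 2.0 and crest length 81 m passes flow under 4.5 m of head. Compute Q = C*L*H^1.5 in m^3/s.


Q = 2.0 * 81 * 4.5^1.5 = 1546.4425 m^3/s


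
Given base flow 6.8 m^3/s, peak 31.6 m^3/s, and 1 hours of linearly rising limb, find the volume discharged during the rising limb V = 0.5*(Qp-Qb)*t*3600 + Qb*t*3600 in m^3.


V = 0.5*(31.6 - 6.8)*1*3600 + 6.8*1*3600 = 69120.0000 m^3


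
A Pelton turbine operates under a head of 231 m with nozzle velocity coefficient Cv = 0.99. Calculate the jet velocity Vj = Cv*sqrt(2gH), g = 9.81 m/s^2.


Vj = 0.99 * sqrt(2*9.81*231) = 66.6485 m/s


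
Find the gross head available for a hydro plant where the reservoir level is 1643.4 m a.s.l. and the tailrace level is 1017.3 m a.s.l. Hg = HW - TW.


Hg = 1643.4 - 1017.3 = 626.1000 m


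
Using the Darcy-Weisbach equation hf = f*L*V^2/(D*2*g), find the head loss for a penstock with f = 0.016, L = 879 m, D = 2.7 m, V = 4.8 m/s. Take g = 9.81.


hf = 0.016 * 879 * 4.8^2 / (2.7 * 2 * 9.81) = 6.1169 m


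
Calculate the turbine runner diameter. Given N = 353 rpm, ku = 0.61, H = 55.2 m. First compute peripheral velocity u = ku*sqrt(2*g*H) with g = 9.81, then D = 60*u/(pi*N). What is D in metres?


u = 0.61 * sqrt(2*9.81*55.2) = 20.0747 m/s
D = 60 * 20.0747 / (pi * 353) = 1.0861 m


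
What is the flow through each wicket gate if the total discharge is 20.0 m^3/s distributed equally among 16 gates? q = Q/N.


q = 20.0 / 16 = 1.2500 m^3/s


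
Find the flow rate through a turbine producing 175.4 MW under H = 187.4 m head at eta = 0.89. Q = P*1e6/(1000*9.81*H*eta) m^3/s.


Q = 175.4 * 1e6 / (1000 * 9.81 * 187.4 * 0.89) = 107.2015 m^3/s


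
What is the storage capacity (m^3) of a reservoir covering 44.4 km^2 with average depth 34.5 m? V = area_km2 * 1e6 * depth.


V = 44.4 * 1e6 * 34.5 = 1.5318e+09 m^3


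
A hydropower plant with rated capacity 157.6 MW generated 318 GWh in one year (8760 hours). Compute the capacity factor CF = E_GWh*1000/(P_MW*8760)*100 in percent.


CF = 318 * 1000 / (157.6 * 8760) * 100 = 23.0339 %


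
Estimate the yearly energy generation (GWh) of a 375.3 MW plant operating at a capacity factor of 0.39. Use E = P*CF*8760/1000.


E = 375.3 * 0.39 * 8760 / 1000 = 1282.1749 GWh


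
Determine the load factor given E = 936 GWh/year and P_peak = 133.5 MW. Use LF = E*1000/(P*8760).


LF = 936 * 1000 / (133.5 * 8760) = 0.8004


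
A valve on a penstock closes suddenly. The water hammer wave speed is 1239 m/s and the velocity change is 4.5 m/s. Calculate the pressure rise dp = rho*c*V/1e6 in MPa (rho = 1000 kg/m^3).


dp = 1000 * 1239 * 4.5 / 1e6 = 5.5755 MPa


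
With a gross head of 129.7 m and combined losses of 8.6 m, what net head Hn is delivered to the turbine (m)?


Hn = 129.7 - 8.6 = 121.1000 m


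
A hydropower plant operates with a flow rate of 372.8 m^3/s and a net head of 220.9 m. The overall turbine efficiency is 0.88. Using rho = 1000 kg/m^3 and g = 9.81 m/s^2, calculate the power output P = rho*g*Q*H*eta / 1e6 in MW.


P = 1000 * 9.81 * 372.8 * 220.9 * 0.88 / 1e6 = 710.9242 MW


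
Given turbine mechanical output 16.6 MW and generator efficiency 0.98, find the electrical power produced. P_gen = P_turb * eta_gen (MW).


P_gen = 16.6 * 0.98 = 16.2680 MW


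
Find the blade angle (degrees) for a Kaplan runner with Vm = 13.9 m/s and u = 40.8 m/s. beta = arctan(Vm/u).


beta = arctan(13.9 / 40.8) = 18.8133 degrees


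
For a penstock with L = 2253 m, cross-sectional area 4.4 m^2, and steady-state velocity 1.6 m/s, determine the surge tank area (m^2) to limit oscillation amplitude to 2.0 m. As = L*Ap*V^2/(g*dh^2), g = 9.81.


As = 2253 * 4.4 * 1.6^2 / (9.81 * 2.0^2) = 646.7327 m^2


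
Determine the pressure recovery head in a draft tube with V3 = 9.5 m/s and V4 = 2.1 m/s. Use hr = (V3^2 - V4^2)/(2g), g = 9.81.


hr = (9.5^2 - 2.1^2) / (2*9.81) = 4.3751 m


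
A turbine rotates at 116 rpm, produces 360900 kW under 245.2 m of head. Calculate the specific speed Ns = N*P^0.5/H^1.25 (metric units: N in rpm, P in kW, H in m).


Ns = 116 * 360900^0.5 / 245.2^1.25 = 71.8209


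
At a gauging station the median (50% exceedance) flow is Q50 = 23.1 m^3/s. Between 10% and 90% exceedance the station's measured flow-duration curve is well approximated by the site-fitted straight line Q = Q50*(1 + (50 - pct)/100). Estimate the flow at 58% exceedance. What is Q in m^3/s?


Q = 23.1 * (1 + (50 - 58)/100) = 21.2520 m^3/s


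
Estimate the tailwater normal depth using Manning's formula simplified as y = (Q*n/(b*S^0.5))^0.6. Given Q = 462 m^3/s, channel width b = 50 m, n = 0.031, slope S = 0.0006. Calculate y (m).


y = (462 * 0.031 / (50 * 0.0006^0.5))^0.6 = 4.3730 m


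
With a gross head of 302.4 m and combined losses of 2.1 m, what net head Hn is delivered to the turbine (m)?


Hn = 302.4 - 2.1 = 300.3000 m


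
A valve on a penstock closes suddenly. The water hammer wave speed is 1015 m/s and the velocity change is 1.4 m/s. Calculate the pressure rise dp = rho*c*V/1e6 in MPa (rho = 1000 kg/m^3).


dp = 1000 * 1015 * 1.4 / 1e6 = 1.4210 MPa


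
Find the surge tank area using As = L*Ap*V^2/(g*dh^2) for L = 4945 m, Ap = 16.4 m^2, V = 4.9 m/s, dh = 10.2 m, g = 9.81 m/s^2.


As = 4945 * 16.4 * 4.9^2 / (9.81 * 10.2^2) = 1907.8005 m^2


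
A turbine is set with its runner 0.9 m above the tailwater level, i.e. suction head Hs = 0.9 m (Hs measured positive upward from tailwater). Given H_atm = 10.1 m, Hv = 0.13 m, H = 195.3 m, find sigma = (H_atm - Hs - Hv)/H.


sigma = (10.1 - 0.9 - 0.13) / 195.3 = 0.0464


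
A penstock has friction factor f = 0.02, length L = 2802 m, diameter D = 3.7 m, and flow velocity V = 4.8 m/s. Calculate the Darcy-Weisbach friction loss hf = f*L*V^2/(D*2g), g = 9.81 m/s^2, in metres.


hf = 0.02 * 2802 * 4.8^2 / (3.7 * 2 * 9.81) = 17.7861 m


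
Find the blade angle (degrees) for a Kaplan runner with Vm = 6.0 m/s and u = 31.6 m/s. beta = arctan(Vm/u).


beta = arctan(6.0 / 31.6) = 10.7510 degrees


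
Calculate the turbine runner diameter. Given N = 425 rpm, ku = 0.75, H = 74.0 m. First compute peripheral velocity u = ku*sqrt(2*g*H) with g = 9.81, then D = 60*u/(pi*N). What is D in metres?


u = 0.75 * sqrt(2*9.81*74.0) = 28.5777 m/s
D = 60 * 28.5777 / (pi * 425) = 1.2842 m


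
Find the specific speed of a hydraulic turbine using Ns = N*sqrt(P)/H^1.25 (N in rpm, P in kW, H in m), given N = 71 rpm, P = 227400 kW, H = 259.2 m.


Ns = 71 * 227400^0.5 / 259.2^1.25 = 32.5544


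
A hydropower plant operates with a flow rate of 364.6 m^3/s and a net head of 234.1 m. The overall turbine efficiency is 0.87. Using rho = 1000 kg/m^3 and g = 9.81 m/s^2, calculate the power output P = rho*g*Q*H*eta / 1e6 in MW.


P = 1000 * 9.81 * 364.6 * 234.1 * 0.87 / 1e6 = 728.4611 MW


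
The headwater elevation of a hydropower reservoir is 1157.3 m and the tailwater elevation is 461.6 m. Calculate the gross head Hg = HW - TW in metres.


Hg = 1157.3 - 461.6 = 695.7000 m


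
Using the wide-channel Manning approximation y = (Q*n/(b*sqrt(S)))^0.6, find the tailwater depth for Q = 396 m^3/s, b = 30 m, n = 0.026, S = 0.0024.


y = (396 * 0.026 / (30 * 0.0024^0.5))^0.6 = 3.2156 m


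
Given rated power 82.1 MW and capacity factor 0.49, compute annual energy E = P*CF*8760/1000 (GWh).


E = 82.1 * 0.49 * 8760 / 1000 = 352.4060 GWh


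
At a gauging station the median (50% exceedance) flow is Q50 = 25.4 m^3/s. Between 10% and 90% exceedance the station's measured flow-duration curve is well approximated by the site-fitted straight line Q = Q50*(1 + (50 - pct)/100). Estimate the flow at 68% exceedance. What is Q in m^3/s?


Q = 25.4 * (1 + (50 - 68)/100) = 20.8280 m^3/s


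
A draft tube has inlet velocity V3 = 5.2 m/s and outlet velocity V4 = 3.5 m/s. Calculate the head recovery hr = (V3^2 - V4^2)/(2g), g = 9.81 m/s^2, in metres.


hr = (5.2^2 - 3.5^2) / (2*9.81) = 0.7538 m


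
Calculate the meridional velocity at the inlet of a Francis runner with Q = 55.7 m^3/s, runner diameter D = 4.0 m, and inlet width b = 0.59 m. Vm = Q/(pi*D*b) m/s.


Vm = 55.7 / (pi * 4.0 * 0.59) = 7.5127 m/s


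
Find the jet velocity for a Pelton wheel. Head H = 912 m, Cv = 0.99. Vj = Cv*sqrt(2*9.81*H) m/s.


Vj = 0.99 * sqrt(2*9.81*912) = 132.4287 m/s


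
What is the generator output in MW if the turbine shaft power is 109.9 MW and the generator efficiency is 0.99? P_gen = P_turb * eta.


P_gen = 109.9 * 0.99 = 108.8010 MW


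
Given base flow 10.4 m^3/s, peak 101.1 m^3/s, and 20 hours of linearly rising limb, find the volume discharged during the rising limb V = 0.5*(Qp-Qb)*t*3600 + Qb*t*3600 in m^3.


V = 0.5*(101.1 - 10.4)*20*3600 + 10.4*20*3600 = 4.0140e+06 m^3


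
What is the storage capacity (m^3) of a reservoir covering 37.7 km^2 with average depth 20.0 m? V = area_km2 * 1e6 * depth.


V = 37.7 * 1e6 * 20.0 = 7.5400e+08 m^3


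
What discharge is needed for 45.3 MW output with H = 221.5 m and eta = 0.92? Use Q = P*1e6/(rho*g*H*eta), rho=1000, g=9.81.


Q = 45.3 * 1e6 / (1000 * 9.81 * 221.5 * 0.92) = 22.6604 m^3/s


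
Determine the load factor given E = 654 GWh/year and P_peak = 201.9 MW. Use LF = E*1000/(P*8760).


LF = 654 * 1000 / (201.9 * 8760) = 0.3698


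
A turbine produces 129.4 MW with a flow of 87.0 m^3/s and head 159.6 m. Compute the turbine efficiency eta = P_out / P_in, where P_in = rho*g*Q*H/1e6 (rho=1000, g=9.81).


P_in = 1000 * 9.81 * 87.0 * 159.6 / 1e6 = 136.2138 MW
eta = 129.4 / 136.2138 = 0.9500


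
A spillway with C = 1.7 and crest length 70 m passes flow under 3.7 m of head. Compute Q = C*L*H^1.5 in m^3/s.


Q = 1.7 * 70 * 3.7^1.5 = 846.9340 m^3/s


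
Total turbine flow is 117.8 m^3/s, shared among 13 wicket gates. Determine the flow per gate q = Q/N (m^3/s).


q = 117.8 / 13 = 9.0615 m^3/s


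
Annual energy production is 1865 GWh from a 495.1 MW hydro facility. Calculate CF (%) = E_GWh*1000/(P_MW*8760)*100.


CF = 1865 * 1000 / (495.1 * 8760) * 100 = 43.0013 %


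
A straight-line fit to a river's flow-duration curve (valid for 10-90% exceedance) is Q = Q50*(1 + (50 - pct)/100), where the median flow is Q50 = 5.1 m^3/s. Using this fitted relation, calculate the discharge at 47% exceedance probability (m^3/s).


Q = 5.1 * (1 + (50 - 47)/100) = 5.2530 m^3/s


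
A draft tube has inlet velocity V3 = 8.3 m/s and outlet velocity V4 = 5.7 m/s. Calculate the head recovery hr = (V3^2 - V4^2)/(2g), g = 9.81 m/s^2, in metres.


hr = (8.3^2 - 5.7^2) / (2*9.81) = 1.8552 m


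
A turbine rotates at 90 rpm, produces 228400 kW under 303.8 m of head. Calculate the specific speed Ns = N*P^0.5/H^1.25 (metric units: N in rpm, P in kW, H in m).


Ns = 90 * 228400^0.5 / 303.8^1.25 = 33.9122


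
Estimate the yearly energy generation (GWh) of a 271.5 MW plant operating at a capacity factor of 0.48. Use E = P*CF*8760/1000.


E = 271.5 * 0.48 * 8760 / 1000 = 1141.6032 GWh


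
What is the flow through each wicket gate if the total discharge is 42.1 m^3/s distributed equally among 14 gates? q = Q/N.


q = 42.1 / 14 = 3.0071 m^3/s


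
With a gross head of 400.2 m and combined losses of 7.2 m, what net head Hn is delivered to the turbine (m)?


Hn = 400.2 - 7.2 = 393.0000 m


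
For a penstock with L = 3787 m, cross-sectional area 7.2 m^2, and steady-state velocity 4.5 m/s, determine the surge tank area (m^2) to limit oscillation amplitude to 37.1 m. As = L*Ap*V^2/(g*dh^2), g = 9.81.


As = 3787 * 7.2 * 4.5^2 / (9.81 * 37.1^2) = 40.8918 m^2


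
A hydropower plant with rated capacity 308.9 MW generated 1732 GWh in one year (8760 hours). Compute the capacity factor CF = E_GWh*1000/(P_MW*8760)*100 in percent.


CF = 1732 * 1000 / (308.9 * 8760) * 100 = 64.0068 %


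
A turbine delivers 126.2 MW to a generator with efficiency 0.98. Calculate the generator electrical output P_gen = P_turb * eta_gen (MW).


P_gen = 126.2 * 0.98 = 123.6760 MW


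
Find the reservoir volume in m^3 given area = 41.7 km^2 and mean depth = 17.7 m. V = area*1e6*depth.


V = 41.7 * 1e6 * 17.7 = 7.3809e+08 m^3


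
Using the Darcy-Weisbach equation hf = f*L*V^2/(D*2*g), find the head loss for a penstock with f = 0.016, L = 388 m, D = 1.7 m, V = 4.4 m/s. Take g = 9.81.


hf = 0.016 * 388 * 4.4^2 / (1.7 * 2 * 9.81) = 3.6034 m


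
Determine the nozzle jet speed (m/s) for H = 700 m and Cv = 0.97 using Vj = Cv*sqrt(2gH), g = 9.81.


Vj = 0.97 * sqrt(2*9.81*700) = 113.6764 m/s


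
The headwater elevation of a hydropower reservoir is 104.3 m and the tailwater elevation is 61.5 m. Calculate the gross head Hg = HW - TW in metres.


Hg = 104.3 - 61.5 = 42.8000 m


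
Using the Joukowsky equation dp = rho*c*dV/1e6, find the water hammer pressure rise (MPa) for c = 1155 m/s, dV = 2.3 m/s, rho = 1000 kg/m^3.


dp = 1000 * 1155 * 2.3 / 1e6 = 2.6565 MPa


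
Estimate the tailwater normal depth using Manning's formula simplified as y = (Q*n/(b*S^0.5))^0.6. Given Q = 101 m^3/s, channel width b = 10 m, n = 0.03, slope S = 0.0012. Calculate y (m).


y = (101 * 0.03 / (10 * 0.0012^0.5))^0.6 = 3.6738 m


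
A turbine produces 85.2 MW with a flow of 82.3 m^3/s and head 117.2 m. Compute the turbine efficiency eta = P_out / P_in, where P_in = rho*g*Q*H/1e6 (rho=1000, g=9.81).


P_in = 1000 * 9.81 * 82.3 * 117.2 / 1e6 = 94.6229 MW
eta = 85.2 / 94.6229 = 0.9004


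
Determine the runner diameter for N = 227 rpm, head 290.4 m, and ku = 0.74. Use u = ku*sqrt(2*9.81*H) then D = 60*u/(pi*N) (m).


u = 0.74 * sqrt(2*9.81*290.4) = 55.8572 m/s
D = 60 * 55.8572 / (pi * 227) = 4.6995 m


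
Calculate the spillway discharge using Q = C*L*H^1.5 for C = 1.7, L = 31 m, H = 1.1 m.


Q = 1.7 * 31 * 1.1^1.5 = 60.7994 m^3/s


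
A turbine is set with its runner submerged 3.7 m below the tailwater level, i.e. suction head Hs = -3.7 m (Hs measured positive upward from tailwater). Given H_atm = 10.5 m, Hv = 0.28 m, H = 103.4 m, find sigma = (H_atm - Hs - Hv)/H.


sigma = (10.5 - (-3.7) - 0.28) / 103.4 = 0.1346


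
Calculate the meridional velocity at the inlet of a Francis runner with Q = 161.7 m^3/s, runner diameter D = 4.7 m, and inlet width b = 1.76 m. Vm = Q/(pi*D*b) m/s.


Vm = 161.7 / (pi * 4.7 * 1.76) = 6.2223 m/s


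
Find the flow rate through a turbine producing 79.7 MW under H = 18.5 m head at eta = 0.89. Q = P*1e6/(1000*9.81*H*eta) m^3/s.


Q = 79.7 * 1e6 / (1000 * 9.81 * 18.5 * 0.89) = 493.4323 m^3/s


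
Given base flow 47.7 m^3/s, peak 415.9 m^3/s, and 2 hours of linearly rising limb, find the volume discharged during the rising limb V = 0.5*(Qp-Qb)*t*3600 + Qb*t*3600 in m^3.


V = 0.5*(415.9 - 47.7)*2*3600 + 47.7*2*3600 = 1.6690e+06 m^3


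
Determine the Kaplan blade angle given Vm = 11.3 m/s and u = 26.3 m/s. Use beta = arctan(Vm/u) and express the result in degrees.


beta = arctan(11.3 / 26.3) = 23.2512 degrees


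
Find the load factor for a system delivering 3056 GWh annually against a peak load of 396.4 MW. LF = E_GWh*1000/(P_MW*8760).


LF = 3056 * 1000 / (396.4 * 8760) = 0.8801


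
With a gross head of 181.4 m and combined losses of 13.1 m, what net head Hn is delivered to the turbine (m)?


Hn = 181.4 - 13.1 = 168.3000 m


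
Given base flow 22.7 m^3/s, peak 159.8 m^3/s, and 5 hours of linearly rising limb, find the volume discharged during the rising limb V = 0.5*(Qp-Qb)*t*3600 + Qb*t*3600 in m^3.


V = 0.5*(159.8 - 22.7)*5*3600 + 22.7*5*3600 = 1.6425e+06 m^3


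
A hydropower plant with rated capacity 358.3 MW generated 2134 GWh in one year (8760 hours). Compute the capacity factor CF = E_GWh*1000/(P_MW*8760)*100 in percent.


CF = 2134 * 1000 / (358.3 * 8760) * 100 = 67.9898 %


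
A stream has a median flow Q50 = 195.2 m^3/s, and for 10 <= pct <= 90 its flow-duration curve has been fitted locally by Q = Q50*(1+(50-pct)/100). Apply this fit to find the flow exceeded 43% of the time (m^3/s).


Q = 195.2 * (1 + (50 - 43)/100) = 208.8640 m^3/s


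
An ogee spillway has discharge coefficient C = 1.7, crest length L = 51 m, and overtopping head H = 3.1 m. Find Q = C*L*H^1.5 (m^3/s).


Q = 1.7 * 51 * 3.1^1.5 = 473.2184 m^3/s


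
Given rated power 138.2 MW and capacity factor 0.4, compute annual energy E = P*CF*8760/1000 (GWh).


E = 138.2 * 0.4 * 8760 / 1000 = 484.2528 GWh


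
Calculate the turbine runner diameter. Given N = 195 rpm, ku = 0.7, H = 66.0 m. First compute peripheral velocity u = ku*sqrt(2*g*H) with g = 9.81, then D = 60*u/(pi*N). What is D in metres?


u = 0.7 * sqrt(2*9.81*66.0) = 25.1895 m/s
D = 60 * 25.1895 / (pi * 195) = 2.4671 m


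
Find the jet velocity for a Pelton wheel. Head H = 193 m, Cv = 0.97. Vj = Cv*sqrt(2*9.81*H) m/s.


Vj = 0.97 * sqrt(2*9.81*193) = 59.6898 m/s


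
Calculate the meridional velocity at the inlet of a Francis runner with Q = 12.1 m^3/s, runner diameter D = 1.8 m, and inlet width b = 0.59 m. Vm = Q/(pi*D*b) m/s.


Vm = 12.1 / (pi * 1.8 * 0.59) = 3.6267 m/s


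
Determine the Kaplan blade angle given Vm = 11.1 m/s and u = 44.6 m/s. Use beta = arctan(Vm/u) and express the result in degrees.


beta = arctan(11.1 / 44.6) = 13.9758 degrees


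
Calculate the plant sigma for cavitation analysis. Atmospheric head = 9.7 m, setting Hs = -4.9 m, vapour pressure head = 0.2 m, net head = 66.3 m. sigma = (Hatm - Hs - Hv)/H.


sigma = (9.7 - (-4.9) - 0.2) / 66.3 = 0.2172


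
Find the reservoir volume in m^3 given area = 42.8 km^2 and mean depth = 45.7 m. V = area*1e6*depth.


V = 42.8 * 1e6 * 45.7 = 1.9560e+09 m^3


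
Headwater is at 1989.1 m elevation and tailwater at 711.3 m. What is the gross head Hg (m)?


Hg = 1989.1 - 711.3 = 1277.8000 m


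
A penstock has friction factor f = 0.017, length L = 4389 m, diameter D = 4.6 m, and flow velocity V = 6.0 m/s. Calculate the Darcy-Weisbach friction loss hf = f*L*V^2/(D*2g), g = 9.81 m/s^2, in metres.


hf = 0.017 * 4389 * 6.0^2 / (4.6 * 2 * 9.81) = 29.7619 m


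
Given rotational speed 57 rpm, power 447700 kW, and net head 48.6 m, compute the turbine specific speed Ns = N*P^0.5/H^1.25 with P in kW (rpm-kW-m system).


Ns = 57 * 447700^0.5 / 48.6^1.25 = 297.2166


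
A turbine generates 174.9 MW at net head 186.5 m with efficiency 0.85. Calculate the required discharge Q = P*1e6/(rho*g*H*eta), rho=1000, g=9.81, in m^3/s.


Q = 174.9 * 1e6 / (1000 * 9.81 * 186.5 * 0.85) = 112.4665 m^3/s


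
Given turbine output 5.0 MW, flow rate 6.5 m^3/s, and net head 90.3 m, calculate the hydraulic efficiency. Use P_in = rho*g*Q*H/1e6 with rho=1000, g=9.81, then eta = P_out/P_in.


P_in = 1000 * 9.81 * 6.5 * 90.3 / 1e6 = 5.7580 MW
eta = 5.0 / 5.7580 = 0.8684


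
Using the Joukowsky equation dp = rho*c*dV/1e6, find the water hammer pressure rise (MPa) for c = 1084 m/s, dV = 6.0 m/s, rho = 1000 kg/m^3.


dp = 1000 * 1084 * 6.0 / 1e6 = 6.5040 MPa


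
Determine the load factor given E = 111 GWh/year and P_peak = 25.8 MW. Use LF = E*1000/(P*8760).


LF = 111 * 1000 / (25.8 * 8760) = 0.4911


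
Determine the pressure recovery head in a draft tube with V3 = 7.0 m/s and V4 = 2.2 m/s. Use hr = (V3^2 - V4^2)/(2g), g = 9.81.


hr = (7.0^2 - 2.2^2) / (2*9.81) = 2.2508 m


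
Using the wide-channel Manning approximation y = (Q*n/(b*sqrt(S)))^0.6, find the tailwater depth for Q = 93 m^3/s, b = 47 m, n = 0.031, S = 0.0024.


y = (93 * 0.031 / (47 * 0.0024^0.5))^0.6 = 1.1444 m


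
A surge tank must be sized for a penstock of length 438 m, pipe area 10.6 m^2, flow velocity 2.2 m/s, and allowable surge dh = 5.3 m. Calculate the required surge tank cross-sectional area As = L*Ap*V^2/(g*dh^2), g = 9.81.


As = 438 * 10.6 * 2.2^2 / (9.81 * 5.3^2) = 81.5464 m^2


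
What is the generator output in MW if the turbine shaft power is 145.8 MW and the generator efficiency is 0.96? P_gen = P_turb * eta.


P_gen = 145.8 * 0.96 = 139.9680 MW


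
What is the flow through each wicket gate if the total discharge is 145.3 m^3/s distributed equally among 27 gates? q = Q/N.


q = 145.3 / 27 = 5.3815 m^3/s


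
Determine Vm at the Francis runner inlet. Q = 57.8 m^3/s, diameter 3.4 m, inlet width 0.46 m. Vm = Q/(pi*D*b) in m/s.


Vm = 57.8 / (pi * 3.4 * 0.46) = 11.7636 m/s


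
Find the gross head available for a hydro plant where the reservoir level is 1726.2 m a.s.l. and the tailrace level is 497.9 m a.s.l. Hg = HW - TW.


Hg = 1726.2 - 497.9 = 1228.3000 m


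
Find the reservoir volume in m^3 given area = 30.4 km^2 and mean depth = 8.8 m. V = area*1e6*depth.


V = 30.4 * 1e6 * 8.8 = 2.6752e+08 m^3


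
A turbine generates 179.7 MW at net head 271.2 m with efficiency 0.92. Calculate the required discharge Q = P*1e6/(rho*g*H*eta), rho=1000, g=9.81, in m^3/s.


Q = 179.7 * 1e6 / (1000 * 9.81 * 271.2 * 0.92) = 73.4178 m^3/s


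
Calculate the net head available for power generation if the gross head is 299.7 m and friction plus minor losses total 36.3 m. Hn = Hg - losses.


Hn = 299.7 - 36.3 = 263.4000 m


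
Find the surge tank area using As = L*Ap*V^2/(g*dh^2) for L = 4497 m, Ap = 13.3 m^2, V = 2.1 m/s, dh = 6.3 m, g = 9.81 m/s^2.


As = 4497 * 13.3 * 2.1^2 / (9.81 * 6.3^2) = 677.4278 m^2


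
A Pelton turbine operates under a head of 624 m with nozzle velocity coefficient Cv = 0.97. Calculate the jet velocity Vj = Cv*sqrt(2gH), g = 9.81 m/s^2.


Vj = 0.97 * sqrt(2*9.81*624) = 107.3281 m/s


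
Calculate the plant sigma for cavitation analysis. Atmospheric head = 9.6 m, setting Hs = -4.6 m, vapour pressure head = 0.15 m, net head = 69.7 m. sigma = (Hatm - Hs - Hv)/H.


sigma = (9.6 - (-4.6) - 0.15) / 69.7 = 0.2016


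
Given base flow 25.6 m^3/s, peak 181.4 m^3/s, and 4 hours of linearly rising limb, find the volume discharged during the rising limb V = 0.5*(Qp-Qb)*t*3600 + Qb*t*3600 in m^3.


V = 0.5*(181.4 - 25.6)*4*3600 + 25.6*4*3600 = 1.4904e+06 m^3


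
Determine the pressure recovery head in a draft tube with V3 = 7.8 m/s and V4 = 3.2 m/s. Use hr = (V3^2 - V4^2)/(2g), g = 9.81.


hr = (7.8^2 - 3.2^2) / (2*9.81) = 2.5790 m


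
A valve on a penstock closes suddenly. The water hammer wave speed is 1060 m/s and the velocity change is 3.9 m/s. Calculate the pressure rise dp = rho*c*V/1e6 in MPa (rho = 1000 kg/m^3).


dp = 1000 * 1060 * 3.9 / 1e6 = 4.1340 MPa


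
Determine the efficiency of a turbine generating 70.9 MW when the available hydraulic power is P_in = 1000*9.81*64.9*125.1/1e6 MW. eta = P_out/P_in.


P_in = 1000 * 9.81 * 64.9 * 125.1 / 1e6 = 79.6473 MW
eta = 70.9 / 79.6473 = 0.8902


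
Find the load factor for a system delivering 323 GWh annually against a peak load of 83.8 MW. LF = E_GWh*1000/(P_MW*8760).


LF = 323 * 1000 / (83.8 * 8760) = 0.4400


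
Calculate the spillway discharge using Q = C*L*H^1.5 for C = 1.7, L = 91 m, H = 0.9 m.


Q = 1.7 * 91 * 0.9^1.5 = 132.0852 m^3/s


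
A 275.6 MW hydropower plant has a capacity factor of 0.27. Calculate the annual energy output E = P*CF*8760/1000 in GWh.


E = 275.6 * 0.27 * 8760 / 1000 = 651.8491 GWh


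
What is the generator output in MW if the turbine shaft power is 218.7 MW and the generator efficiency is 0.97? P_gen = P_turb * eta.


P_gen = 218.7 * 0.97 = 212.1390 MW


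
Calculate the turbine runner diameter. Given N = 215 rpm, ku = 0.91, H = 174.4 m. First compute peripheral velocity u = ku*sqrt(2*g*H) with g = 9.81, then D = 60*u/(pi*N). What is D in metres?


u = 0.91 * sqrt(2*9.81*174.4) = 53.2309 m/s
D = 60 * 53.2309 / (pi * 215) = 4.7285 m


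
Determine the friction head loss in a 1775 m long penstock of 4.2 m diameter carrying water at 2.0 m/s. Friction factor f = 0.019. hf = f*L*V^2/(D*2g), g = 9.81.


hf = 0.019 * 1775 * 2.0^2 / (4.2 * 2 * 9.81) = 1.6371 m


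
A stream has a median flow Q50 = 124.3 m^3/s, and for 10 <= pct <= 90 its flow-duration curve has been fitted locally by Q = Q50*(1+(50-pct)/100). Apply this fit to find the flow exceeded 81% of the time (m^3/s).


Q = 124.3 * (1 + (50 - 81)/100) = 85.7670 m^3/s


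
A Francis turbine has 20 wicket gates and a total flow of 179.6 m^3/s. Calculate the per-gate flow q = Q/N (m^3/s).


q = 179.6 / 20 = 8.9800 m^3/s


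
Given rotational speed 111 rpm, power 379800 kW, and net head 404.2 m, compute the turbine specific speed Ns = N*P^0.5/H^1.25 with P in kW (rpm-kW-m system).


Ns = 111 * 379800^0.5 / 404.2^1.25 = 37.7446


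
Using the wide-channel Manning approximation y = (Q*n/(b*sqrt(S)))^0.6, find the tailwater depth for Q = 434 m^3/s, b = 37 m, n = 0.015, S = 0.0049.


y = (434 * 0.015 / (37 * 0.0049^0.5))^0.6 = 1.7385 m


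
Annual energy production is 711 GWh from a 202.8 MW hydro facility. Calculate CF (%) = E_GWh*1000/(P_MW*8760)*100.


CF = 711 * 1000 / (202.8 * 8760) * 100 = 40.0219 %


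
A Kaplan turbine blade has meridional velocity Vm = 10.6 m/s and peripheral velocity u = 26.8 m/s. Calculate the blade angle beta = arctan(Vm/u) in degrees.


beta = arctan(10.6 / 26.8) = 21.5799 degrees


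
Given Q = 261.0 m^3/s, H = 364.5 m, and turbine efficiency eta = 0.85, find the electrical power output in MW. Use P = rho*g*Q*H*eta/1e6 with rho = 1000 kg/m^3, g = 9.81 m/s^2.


P = 1000 * 9.81 * 261.0 * 364.5 * 0.85 / 1e6 = 793.2790 MW


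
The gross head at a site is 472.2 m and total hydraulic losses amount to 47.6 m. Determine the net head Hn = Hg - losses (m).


Hn = 472.2 - 47.6 = 424.6000 m


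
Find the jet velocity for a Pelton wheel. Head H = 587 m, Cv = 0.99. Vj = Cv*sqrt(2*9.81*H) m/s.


Vj = 0.99 * sqrt(2*9.81*587) = 106.2438 m/s


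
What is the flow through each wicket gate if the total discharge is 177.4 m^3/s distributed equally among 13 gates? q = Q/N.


q = 177.4 / 13 = 13.6462 m^3/s


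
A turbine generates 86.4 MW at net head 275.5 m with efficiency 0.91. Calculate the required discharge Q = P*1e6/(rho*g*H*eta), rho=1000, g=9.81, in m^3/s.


Q = 86.4 * 1e6 / (1000 * 9.81 * 275.5 * 0.91) = 35.1303 m^3/s


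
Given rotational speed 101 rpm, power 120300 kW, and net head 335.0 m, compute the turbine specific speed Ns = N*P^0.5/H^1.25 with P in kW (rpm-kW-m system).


Ns = 101 * 120300^0.5 / 335.0^1.25 = 24.4426


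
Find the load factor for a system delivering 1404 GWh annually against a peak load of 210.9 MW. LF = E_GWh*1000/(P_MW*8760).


LF = 1404 * 1000 / (210.9 * 8760) = 0.7600


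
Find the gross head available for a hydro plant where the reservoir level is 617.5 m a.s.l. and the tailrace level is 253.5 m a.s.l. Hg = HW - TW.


Hg = 617.5 - 253.5 = 364.0000 m


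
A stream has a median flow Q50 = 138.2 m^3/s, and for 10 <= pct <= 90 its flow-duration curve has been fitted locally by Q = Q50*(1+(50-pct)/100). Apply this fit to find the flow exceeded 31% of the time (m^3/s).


Q = 138.2 * (1 + (50 - 31)/100) = 164.4580 m^3/s


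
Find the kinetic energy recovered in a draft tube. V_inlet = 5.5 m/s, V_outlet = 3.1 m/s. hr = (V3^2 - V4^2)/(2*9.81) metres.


hr = (5.5^2 - 3.1^2) / (2*9.81) = 1.0520 m


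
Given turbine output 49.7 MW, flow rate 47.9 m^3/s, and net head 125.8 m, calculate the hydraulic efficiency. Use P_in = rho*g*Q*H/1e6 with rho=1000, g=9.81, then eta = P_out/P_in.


P_in = 1000 * 9.81 * 47.9 * 125.8 / 1e6 = 59.1133 MW
eta = 49.7 / 59.1133 = 0.8408


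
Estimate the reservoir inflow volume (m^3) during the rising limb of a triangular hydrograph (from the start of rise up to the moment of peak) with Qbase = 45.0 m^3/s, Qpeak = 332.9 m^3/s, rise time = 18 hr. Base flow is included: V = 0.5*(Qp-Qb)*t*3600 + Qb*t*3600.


V = 0.5*(332.9 - 45.0)*18*3600 + 45.0*18*3600 = 1.2244e+07 m^3


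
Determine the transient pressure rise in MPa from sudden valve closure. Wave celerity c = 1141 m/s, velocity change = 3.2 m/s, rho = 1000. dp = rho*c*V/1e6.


dp = 1000 * 1141 * 3.2 / 1e6 = 3.6512 MPa


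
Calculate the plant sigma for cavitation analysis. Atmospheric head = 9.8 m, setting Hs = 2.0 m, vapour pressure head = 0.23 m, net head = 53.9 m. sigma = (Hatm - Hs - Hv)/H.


sigma = (9.8 - 2.0 - 0.23) / 53.9 = 0.1404


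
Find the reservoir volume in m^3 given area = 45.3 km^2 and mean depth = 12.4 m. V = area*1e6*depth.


V = 45.3 * 1e6 * 12.4 = 5.6172e+08 m^3


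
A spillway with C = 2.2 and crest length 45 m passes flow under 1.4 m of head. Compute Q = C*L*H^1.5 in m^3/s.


Q = 2.2 * 45 * 1.4^1.5 = 163.9937 m^3/s


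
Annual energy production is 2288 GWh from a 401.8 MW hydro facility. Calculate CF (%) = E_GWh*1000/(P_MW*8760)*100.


CF = 2288 * 1000 / (401.8 * 8760) * 100 = 65.0043 %


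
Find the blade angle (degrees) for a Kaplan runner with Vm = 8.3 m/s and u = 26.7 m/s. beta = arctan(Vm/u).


beta = arctan(8.3 / 26.7) = 17.2685 degrees


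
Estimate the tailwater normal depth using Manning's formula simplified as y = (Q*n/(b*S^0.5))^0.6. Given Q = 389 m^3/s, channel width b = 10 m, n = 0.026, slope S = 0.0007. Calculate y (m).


y = (389 * 0.026 / (10 * 0.0007^0.5))^0.6 = 8.9007 m


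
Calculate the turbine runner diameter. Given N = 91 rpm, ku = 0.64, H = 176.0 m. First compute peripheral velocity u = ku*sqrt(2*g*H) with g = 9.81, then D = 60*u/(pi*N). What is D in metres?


u = 0.64 * sqrt(2*9.81*176.0) = 37.6085 m/s
D = 60 * 37.6085 / (pi * 91) = 7.8931 m


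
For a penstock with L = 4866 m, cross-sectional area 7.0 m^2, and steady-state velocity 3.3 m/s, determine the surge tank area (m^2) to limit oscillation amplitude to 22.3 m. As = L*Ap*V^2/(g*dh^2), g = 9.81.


As = 4866 * 7.0 * 3.3^2 / (9.81 * 22.3^2) = 76.0360 m^2


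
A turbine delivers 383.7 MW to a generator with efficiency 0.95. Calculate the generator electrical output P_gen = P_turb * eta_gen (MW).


P_gen = 383.7 * 0.95 = 364.5150 MW


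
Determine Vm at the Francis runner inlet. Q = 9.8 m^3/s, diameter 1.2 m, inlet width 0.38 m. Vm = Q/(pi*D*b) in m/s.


Vm = 9.8 / (pi * 1.2 * 0.38) = 6.8409 m/s


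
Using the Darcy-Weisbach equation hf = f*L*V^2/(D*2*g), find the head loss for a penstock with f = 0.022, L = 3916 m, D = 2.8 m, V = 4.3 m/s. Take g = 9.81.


hf = 0.022 * 3916 * 4.3^2 / (2.8 * 2 * 9.81) = 28.9965 m


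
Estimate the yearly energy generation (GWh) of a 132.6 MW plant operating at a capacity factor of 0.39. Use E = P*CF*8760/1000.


E = 132.6 * 0.39 * 8760 / 1000 = 453.0146 GWh


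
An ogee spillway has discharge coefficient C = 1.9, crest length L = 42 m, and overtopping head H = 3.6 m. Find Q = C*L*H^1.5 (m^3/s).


Q = 1.9 * 42 * 3.6^1.5 = 545.0755 m^3/s


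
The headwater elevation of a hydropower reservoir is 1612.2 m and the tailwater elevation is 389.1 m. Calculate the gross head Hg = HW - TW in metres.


Hg = 1612.2 - 389.1 = 1223.1000 m


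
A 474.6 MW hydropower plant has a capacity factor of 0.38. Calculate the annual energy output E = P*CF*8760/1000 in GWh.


E = 474.6 * 0.38 * 8760 / 1000 = 1579.8485 GWh


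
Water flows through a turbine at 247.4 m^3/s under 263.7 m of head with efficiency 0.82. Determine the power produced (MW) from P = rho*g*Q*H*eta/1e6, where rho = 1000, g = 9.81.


P = 1000 * 9.81 * 247.4 * 263.7 * 0.82 / 1e6 = 524.7986 MW


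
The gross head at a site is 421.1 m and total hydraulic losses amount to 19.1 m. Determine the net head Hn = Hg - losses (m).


Hn = 421.1 - 19.1 = 402.0000 m


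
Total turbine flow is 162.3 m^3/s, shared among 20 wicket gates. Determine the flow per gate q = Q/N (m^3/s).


q = 162.3 / 20 = 8.1150 m^3/s


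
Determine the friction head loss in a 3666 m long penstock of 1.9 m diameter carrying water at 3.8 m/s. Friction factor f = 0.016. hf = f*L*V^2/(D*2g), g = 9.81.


hf = 0.016 * 3666 * 3.8^2 / (1.9 * 2 * 9.81) = 22.7210 m
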